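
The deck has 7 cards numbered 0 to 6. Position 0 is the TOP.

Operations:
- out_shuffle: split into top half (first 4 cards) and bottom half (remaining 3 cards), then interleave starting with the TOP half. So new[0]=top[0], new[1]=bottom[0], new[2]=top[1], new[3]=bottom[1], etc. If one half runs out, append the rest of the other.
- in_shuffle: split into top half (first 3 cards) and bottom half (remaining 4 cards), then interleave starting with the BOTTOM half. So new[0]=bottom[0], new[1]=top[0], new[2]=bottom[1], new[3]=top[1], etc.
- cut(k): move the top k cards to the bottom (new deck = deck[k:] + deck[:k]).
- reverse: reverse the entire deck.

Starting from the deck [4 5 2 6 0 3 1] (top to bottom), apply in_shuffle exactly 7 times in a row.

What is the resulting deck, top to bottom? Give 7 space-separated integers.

Answer: 6 4 0 5 3 2 1

Derivation:
After op 1 (in_shuffle): [6 4 0 5 3 2 1]
After op 2 (in_shuffle): [5 6 3 4 2 0 1]
After op 3 (in_shuffle): [4 5 2 6 0 3 1]
After op 4 (in_shuffle): [6 4 0 5 3 2 1]
After op 5 (in_shuffle): [5 6 3 4 2 0 1]
After op 6 (in_shuffle): [4 5 2 6 0 3 1]
After op 7 (in_shuffle): [6 4 0 5 3 2 1]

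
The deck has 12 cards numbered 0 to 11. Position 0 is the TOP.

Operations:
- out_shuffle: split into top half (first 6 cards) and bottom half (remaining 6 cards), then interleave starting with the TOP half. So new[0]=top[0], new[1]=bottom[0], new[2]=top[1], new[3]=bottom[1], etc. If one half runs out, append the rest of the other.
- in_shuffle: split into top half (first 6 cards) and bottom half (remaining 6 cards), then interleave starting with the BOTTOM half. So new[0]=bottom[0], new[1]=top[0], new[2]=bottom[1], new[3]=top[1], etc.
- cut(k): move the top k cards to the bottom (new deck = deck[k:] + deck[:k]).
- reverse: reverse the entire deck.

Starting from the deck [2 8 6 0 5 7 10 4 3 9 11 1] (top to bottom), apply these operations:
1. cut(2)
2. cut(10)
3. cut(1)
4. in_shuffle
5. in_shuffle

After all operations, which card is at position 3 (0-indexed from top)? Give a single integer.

After op 1 (cut(2)): [6 0 5 7 10 4 3 9 11 1 2 8]
After op 2 (cut(10)): [2 8 6 0 5 7 10 4 3 9 11 1]
After op 3 (cut(1)): [8 6 0 5 7 10 4 3 9 11 1 2]
After op 4 (in_shuffle): [4 8 3 6 9 0 11 5 1 7 2 10]
After op 5 (in_shuffle): [11 4 5 8 1 3 7 6 2 9 10 0]
Position 3: card 8.

Answer: 8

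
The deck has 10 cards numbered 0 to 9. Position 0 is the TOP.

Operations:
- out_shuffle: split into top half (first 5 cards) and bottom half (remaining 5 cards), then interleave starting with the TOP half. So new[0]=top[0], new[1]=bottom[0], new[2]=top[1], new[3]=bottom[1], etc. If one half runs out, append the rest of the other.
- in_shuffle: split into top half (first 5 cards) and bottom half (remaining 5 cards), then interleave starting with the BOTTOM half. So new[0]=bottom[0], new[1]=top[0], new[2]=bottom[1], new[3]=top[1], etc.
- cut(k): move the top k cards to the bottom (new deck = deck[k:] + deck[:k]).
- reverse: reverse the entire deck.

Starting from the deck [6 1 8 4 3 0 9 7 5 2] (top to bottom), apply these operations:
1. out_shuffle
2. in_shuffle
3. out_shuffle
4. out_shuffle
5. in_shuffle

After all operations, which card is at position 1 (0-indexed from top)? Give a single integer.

Answer: 7

Derivation:
After op 1 (out_shuffle): [6 0 1 9 8 7 4 5 3 2]
After op 2 (in_shuffle): [7 6 4 0 5 1 3 9 2 8]
After op 3 (out_shuffle): [7 1 6 3 4 9 0 2 5 8]
After op 4 (out_shuffle): [7 9 1 0 6 2 3 5 4 8]
After op 5 (in_shuffle): [2 7 3 9 5 1 4 0 8 6]
Position 1: card 7.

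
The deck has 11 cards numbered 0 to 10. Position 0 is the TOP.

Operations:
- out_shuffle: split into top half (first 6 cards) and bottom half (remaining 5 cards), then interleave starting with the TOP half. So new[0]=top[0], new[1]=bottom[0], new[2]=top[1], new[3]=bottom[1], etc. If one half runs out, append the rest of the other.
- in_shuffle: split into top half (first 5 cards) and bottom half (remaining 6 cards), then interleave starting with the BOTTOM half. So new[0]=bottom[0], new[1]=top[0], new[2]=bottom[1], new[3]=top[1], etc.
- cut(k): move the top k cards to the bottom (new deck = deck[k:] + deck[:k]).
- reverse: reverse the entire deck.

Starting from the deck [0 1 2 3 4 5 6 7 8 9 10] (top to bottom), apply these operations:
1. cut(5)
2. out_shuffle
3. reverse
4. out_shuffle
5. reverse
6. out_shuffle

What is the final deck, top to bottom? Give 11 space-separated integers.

Answer: 2 9 5 1 8 4 0 7 3 10 6

Derivation:
After op 1 (cut(5)): [5 6 7 8 9 10 0 1 2 3 4]
After op 2 (out_shuffle): [5 0 6 1 7 2 8 3 9 4 10]
After op 3 (reverse): [10 4 9 3 8 2 7 1 6 0 5]
After op 4 (out_shuffle): [10 7 4 1 9 6 3 0 8 5 2]
After op 5 (reverse): [2 5 8 0 3 6 9 1 4 7 10]
After op 6 (out_shuffle): [2 9 5 1 8 4 0 7 3 10 6]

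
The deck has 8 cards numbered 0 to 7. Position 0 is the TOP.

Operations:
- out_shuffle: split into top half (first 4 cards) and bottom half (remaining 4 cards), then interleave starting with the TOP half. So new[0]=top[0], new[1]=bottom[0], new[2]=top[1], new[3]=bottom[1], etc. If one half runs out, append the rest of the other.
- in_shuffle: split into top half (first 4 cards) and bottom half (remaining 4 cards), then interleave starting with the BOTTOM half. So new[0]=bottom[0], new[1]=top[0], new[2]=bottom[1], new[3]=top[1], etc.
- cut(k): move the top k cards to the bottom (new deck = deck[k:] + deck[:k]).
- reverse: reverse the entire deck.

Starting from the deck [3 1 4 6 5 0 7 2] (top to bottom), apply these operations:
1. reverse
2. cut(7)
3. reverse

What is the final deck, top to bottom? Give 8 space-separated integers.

After op 1 (reverse): [2 7 0 5 6 4 1 3]
After op 2 (cut(7)): [3 2 7 0 5 6 4 1]
After op 3 (reverse): [1 4 6 5 0 7 2 3]

Answer: 1 4 6 5 0 7 2 3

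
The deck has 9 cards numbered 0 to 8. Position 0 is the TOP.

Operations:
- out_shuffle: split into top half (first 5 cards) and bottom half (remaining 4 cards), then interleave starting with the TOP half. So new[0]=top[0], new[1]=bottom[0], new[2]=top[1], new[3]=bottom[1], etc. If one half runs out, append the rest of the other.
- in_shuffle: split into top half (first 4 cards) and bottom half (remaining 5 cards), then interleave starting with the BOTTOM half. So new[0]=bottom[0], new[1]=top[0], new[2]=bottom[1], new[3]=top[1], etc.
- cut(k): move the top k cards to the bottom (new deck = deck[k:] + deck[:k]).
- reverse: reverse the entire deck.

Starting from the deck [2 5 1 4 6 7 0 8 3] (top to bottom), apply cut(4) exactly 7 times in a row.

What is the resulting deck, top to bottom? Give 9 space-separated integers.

Answer: 5 1 4 6 7 0 8 3 2

Derivation:
After op 1 (cut(4)): [6 7 0 8 3 2 5 1 4]
After op 2 (cut(4)): [3 2 5 1 4 6 7 0 8]
After op 3 (cut(4)): [4 6 7 0 8 3 2 5 1]
After op 4 (cut(4)): [8 3 2 5 1 4 6 7 0]
After op 5 (cut(4)): [1 4 6 7 0 8 3 2 5]
After op 6 (cut(4)): [0 8 3 2 5 1 4 6 7]
After op 7 (cut(4)): [5 1 4 6 7 0 8 3 2]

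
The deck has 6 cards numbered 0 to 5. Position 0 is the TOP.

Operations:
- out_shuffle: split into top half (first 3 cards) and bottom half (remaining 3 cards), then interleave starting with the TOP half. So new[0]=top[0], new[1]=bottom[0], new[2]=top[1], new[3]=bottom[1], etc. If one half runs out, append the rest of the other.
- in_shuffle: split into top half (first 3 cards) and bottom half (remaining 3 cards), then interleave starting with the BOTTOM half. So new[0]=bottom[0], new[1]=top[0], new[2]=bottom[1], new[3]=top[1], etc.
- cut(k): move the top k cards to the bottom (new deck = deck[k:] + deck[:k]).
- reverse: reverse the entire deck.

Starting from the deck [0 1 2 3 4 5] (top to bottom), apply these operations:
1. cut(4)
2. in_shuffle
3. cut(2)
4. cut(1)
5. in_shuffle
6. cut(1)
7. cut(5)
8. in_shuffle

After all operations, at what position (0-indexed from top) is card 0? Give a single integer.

After op 1 (cut(4)): [4 5 0 1 2 3]
After op 2 (in_shuffle): [1 4 2 5 3 0]
After op 3 (cut(2)): [2 5 3 0 1 4]
After op 4 (cut(1)): [5 3 0 1 4 2]
After op 5 (in_shuffle): [1 5 4 3 2 0]
After op 6 (cut(1)): [5 4 3 2 0 1]
After op 7 (cut(5)): [1 5 4 3 2 0]
After op 8 (in_shuffle): [3 1 2 5 0 4]
Card 0 is at position 4.

Answer: 4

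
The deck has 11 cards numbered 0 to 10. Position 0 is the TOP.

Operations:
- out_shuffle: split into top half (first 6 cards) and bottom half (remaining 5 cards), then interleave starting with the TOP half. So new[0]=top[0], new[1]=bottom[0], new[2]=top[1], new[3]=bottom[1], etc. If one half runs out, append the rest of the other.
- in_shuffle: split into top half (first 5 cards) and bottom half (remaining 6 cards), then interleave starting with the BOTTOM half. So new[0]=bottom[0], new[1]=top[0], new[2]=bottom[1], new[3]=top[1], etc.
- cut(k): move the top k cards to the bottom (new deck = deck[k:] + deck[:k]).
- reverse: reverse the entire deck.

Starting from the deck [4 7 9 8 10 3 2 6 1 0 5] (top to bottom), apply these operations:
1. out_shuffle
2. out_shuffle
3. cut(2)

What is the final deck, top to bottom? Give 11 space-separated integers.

Answer: 2 0 7 10 6 5 9 3 1 4 8

Derivation:
After op 1 (out_shuffle): [4 2 7 6 9 1 8 0 10 5 3]
After op 2 (out_shuffle): [4 8 2 0 7 10 6 5 9 3 1]
After op 3 (cut(2)): [2 0 7 10 6 5 9 3 1 4 8]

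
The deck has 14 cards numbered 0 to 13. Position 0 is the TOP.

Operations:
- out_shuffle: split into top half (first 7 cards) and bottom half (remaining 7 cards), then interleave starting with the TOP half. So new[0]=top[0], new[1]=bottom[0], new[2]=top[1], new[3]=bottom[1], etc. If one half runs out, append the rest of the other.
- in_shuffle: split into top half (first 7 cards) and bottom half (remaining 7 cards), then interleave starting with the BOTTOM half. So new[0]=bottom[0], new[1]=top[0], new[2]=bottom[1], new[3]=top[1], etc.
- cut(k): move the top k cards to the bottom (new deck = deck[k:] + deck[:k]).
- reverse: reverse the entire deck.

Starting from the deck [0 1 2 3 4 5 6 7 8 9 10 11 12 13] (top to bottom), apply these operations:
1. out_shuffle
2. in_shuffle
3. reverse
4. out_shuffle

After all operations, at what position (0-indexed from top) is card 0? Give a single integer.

After op 1 (out_shuffle): [0 7 1 8 2 9 3 10 4 11 5 12 6 13]
After op 2 (in_shuffle): [10 0 4 7 11 1 5 8 12 2 6 9 13 3]
After op 3 (reverse): [3 13 9 6 2 12 8 5 1 11 7 4 0 10]
After op 4 (out_shuffle): [3 5 13 1 9 11 6 7 2 4 12 0 8 10]
Card 0 is at position 11.

Answer: 11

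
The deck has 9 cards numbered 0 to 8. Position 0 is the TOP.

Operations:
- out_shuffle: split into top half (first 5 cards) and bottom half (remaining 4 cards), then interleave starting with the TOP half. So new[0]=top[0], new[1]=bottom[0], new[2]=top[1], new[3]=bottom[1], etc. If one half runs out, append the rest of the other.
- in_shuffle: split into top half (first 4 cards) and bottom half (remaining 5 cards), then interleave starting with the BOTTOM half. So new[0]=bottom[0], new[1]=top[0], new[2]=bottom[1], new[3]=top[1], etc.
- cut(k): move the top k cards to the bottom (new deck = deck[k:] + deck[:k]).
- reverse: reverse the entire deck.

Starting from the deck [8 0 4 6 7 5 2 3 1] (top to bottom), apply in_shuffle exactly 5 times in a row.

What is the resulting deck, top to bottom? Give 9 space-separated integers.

After op 1 (in_shuffle): [7 8 5 0 2 4 3 6 1]
After op 2 (in_shuffle): [2 7 4 8 3 5 6 0 1]
After op 3 (in_shuffle): [3 2 5 7 6 4 0 8 1]
After op 4 (in_shuffle): [6 3 4 2 0 5 8 7 1]
After op 5 (in_shuffle): [0 6 5 3 8 4 7 2 1]

Answer: 0 6 5 3 8 4 7 2 1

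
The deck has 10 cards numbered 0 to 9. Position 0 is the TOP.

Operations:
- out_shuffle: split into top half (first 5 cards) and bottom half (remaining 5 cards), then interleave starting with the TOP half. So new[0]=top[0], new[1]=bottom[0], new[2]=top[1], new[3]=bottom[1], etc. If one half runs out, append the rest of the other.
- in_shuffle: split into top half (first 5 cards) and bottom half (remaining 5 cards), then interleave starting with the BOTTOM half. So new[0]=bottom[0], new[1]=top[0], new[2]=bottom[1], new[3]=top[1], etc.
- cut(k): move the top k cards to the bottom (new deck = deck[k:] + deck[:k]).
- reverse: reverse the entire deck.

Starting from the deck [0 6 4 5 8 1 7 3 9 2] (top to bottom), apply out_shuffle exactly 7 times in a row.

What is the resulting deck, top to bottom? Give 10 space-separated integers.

After op 1 (out_shuffle): [0 1 6 7 4 3 5 9 8 2]
After op 2 (out_shuffle): [0 3 1 5 6 9 7 8 4 2]
After op 3 (out_shuffle): [0 9 3 7 1 8 5 4 6 2]
After op 4 (out_shuffle): [0 8 9 5 3 4 7 6 1 2]
After op 5 (out_shuffle): [0 4 8 7 9 6 5 1 3 2]
After op 6 (out_shuffle): [0 6 4 5 8 1 7 3 9 2]
After op 7 (out_shuffle): [0 1 6 7 4 3 5 9 8 2]

Answer: 0 1 6 7 4 3 5 9 8 2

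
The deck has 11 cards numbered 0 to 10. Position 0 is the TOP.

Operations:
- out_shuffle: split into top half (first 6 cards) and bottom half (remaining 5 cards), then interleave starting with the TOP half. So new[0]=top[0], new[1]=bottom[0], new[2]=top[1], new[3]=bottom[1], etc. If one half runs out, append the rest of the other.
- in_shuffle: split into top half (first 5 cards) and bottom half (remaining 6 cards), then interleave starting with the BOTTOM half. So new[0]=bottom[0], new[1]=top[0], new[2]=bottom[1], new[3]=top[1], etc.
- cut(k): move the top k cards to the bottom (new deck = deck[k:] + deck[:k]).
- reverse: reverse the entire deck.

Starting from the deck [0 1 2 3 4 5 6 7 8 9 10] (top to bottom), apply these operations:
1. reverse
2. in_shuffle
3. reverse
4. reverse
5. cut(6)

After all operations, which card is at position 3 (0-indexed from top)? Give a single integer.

After op 1 (reverse): [10 9 8 7 6 5 4 3 2 1 0]
After op 2 (in_shuffle): [5 10 4 9 3 8 2 7 1 6 0]
After op 3 (reverse): [0 6 1 7 2 8 3 9 4 10 5]
After op 4 (reverse): [5 10 4 9 3 8 2 7 1 6 0]
After op 5 (cut(6)): [2 7 1 6 0 5 10 4 9 3 8]
Position 3: card 6.

Answer: 6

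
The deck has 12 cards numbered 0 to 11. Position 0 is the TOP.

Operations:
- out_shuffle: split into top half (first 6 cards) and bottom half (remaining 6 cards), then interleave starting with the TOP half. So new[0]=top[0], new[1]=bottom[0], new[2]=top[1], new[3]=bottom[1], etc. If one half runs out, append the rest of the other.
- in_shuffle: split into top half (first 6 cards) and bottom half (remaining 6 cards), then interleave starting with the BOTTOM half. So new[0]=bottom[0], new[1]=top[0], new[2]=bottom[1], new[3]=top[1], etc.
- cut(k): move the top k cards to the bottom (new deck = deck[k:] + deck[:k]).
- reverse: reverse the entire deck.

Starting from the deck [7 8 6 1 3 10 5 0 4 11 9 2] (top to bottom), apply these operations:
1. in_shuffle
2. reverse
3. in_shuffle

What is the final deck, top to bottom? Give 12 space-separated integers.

After op 1 (in_shuffle): [5 7 0 8 4 6 11 1 9 3 2 10]
After op 2 (reverse): [10 2 3 9 1 11 6 4 8 0 7 5]
After op 3 (in_shuffle): [6 10 4 2 8 3 0 9 7 1 5 11]

Answer: 6 10 4 2 8 3 0 9 7 1 5 11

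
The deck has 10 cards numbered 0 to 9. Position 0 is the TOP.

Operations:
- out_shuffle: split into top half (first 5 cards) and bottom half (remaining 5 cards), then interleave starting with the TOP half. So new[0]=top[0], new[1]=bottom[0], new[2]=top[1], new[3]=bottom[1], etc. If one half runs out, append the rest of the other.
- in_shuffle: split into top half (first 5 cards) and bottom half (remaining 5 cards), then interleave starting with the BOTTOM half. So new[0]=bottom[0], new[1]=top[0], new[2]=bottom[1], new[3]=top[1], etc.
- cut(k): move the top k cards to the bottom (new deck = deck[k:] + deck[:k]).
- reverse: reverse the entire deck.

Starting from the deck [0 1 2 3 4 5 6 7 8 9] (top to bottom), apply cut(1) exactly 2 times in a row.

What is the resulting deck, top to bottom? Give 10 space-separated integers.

After op 1 (cut(1)): [1 2 3 4 5 6 7 8 9 0]
After op 2 (cut(1)): [2 3 4 5 6 7 8 9 0 1]

Answer: 2 3 4 5 6 7 8 9 0 1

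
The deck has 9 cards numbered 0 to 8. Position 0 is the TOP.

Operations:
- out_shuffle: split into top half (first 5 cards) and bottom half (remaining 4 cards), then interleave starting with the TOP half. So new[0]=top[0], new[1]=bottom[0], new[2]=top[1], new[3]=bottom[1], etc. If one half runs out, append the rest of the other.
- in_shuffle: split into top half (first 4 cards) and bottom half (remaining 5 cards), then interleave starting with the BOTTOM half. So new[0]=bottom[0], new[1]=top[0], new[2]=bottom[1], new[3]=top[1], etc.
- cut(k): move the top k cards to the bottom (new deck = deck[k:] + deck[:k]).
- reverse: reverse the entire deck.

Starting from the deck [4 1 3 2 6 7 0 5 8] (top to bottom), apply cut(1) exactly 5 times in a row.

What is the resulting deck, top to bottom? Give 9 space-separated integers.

After op 1 (cut(1)): [1 3 2 6 7 0 5 8 4]
After op 2 (cut(1)): [3 2 6 7 0 5 8 4 1]
After op 3 (cut(1)): [2 6 7 0 5 8 4 1 3]
After op 4 (cut(1)): [6 7 0 5 8 4 1 3 2]
After op 5 (cut(1)): [7 0 5 8 4 1 3 2 6]

Answer: 7 0 5 8 4 1 3 2 6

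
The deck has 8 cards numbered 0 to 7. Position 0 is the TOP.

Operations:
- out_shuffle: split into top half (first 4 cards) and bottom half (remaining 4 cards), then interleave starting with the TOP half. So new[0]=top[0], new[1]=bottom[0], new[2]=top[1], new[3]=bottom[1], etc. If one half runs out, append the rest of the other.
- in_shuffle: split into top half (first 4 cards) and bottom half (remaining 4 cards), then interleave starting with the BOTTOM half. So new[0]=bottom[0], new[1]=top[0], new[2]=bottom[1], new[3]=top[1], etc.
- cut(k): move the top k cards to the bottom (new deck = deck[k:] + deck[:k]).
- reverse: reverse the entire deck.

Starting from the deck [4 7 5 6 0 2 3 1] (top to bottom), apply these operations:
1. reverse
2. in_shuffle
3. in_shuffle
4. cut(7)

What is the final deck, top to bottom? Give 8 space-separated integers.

After op 1 (reverse): [1 3 2 0 6 5 7 4]
After op 2 (in_shuffle): [6 1 5 3 7 2 4 0]
After op 3 (in_shuffle): [7 6 2 1 4 5 0 3]
After op 4 (cut(7)): [3 7 6 2 1 4 5 0]

Answer: 3 7 6 2 1 4 5 0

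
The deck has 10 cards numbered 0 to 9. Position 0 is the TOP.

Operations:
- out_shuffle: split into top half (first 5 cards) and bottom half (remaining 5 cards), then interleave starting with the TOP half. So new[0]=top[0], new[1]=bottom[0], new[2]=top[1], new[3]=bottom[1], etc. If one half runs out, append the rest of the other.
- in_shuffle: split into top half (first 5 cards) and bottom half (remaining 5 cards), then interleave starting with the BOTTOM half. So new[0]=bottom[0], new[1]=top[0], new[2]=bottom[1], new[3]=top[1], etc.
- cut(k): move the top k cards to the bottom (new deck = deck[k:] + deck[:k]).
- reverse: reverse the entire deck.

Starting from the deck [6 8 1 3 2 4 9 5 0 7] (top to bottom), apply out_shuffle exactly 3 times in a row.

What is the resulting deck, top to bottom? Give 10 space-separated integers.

Answer: 6 0 5 9 4 2 3 1 8 7

Derivation:
After op 1 (out_shuffle): [6 4 8 9 1 5 3 0 2 7]
After op 2 (out_shuffle): [6 5 4 3 8 0 9 2 1 7]
After op 3 (out_shuffle): [6 0 5 9 4 2 3 1 8 7]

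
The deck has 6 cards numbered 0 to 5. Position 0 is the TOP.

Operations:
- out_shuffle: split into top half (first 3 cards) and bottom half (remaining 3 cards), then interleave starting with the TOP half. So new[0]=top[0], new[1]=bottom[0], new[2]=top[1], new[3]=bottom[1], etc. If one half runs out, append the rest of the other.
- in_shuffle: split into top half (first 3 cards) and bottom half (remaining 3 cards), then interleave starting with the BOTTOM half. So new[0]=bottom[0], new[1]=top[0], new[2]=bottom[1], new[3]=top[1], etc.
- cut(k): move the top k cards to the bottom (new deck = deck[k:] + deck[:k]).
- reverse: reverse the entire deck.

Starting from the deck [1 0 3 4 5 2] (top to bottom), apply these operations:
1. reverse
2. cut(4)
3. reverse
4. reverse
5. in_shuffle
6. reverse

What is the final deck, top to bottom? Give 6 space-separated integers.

After op 1 (reverse): [2 5 4 3 0 1]
After op 2 (cut(4)): [0 1 2 5 4 3]
After op 3 (reverse): [3 4 5 2 1 0]
After op 4 (reverse): [0 1 2 5 4 3]
After op 5 (in_shuffle): [5 0 4 1 3 2]
After op 6 (reverse): [2 3 1 4 0 5]

Answer: 2 3 1 4 0 5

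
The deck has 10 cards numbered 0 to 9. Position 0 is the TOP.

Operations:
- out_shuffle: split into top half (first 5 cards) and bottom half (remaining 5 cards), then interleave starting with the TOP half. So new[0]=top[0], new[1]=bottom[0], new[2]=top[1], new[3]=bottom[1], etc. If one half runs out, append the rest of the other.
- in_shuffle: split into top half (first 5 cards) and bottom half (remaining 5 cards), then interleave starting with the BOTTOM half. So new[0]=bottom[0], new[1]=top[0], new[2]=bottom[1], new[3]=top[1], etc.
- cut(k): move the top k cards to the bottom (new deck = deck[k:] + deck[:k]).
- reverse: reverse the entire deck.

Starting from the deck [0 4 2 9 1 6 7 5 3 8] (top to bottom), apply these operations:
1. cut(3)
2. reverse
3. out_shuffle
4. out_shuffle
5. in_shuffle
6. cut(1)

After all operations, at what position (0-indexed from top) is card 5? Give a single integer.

Answer: 4

Derivation:
After op 1 (cut(3)): [9 1 6 7 5 3 8 0 4 2]
After op 2 (reverse): [2 4 0 8 3 5 7 6 1 9]
After op 3 (out_shuffle): [2 5 4 7 0 6 8 1 3 9]
After op 4 (out_shuffle): [2 6 5 8 4 1 7 3 0 9]
After op 5 (in_shuffle): [1 2 7 6 3 5 0 8 9 4]
After op 6 (cut(1)): [2 7 6 3 5 0 8 9 4 1]
Card 5 is at position 4.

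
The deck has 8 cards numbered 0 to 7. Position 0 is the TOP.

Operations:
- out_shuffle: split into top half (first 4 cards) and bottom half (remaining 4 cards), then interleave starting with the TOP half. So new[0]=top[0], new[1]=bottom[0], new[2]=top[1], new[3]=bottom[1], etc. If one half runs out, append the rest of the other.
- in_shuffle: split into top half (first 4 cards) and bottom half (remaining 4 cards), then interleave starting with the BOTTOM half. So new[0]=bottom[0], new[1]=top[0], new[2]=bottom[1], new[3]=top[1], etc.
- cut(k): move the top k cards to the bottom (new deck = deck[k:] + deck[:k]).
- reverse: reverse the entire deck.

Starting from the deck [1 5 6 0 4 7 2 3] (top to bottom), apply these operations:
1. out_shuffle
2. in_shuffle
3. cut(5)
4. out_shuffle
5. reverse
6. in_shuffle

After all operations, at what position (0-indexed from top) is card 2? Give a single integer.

Answer: 0

Derivation:
After op 1 (out_shuffle): [1 4 5 7 6 2 0 3]
After op 2 (in_shuffle): [6 1 2 4 0 5 3 7]
After op 3 (cut(5)): [5 3 7 6 1 2 4 0]
After op 4 (out_shuffle): [5 1 3 2 7 4 6 0]
After op 5 (reverse): [0 6 4 7 2 3 1 5]
After op 6 (in_shuffle): [2 0 3 6 1 4 5 7]
Card 2 is at position 0.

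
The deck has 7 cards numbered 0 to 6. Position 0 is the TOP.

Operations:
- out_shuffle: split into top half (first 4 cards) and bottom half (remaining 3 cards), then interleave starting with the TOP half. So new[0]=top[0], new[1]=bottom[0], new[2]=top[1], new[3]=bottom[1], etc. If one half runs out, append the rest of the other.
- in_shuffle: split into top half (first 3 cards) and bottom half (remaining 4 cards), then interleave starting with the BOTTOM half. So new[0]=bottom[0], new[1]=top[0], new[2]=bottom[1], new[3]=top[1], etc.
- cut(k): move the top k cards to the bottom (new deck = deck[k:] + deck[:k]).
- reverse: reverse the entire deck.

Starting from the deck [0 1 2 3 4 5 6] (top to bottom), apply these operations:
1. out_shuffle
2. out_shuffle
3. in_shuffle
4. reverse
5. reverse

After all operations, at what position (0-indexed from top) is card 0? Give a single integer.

After op 1 (out_shuffle): [0 4 1 5 2 6 3]
After op 2 (out_shuffle): [0 2 4 6 1 3 5]
After op 3 (in_shuffle): [6 0 1 2 3 4 5]
After op 4 (reverse): [5 4 3 2 1 0 6]
After op 5 (reverse): [6 0 1 2 3 4 5]
Card 0 is at position 1.

Answer: 1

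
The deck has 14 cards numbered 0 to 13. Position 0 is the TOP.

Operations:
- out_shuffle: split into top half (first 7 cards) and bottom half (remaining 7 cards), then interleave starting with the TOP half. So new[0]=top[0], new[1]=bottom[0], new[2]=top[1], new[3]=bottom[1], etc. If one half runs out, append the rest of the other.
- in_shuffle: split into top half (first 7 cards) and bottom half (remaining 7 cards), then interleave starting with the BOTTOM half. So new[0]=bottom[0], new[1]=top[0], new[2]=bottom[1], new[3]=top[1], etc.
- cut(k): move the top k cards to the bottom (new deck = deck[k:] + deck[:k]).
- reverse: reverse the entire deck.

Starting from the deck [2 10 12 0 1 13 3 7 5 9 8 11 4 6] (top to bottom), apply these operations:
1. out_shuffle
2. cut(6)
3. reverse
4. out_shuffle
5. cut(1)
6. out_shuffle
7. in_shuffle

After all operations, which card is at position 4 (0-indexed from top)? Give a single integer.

Answer: 6

Derivation:
After op 1 (out_shuffle): [2 7 10 5 12 9 0 8 1 11 13 4 3 6]
After op 2 (cut(6)): [0 8 1 11 13 4 3 6 2 7 10 5 12 9]
After op 3 (reverse): [9 12 5 10 7 2 6 3 4 13 11 1 8 0]
After op 4 (out_shuffle): [9 3 12 4 5 13 10 11 7 1 2 8 6 0]
After op 5 (cut(1)): [3 12 4 5 13 10 11 7 1 2 8 6 0 9]
After op 6 (out_shuffle): [3 7 12 1 4 2 5 8 13 6 10 0 11 9]
After op 7 (in_shuffle): [8 3 13 7 6 12 10 1 0 4 11 2 9 5]
Position 4: card 6.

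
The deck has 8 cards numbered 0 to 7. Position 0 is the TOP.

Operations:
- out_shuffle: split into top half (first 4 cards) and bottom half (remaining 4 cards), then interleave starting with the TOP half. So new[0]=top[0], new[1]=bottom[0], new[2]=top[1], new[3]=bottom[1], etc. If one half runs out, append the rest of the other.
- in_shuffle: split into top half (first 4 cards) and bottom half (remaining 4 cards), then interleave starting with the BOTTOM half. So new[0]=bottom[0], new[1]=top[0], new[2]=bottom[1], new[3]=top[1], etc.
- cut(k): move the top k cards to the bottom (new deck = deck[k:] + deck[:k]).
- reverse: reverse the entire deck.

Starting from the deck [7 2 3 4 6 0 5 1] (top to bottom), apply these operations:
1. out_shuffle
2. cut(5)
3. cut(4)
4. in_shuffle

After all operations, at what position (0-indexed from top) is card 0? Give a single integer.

Answer: 5

Derivation:
After op 1 (out_shuffle): [7 6 2 0 3 5 4 1]
After op 2 (cut(5)): [5 4 1 7 6 2 0 3]
After op 3 (cut(4)): [6 2 0 3 5 4 1 7]
After op 4 (in_shuffle): [5 6 4 2 1 0 7 3]
Card 0 is at position 5.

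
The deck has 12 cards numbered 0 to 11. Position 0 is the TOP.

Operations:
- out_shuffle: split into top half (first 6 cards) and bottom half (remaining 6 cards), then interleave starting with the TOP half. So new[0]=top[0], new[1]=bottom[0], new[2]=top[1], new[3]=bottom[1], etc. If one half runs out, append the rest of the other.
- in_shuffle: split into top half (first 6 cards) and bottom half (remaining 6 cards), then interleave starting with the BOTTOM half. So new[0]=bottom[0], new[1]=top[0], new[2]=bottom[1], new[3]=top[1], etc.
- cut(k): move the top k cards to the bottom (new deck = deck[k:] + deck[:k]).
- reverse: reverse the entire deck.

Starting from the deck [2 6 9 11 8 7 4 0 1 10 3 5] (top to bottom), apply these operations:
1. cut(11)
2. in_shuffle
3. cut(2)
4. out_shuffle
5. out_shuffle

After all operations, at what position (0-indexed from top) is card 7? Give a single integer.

After op 1 (cut(11)): [5 2 6 9 11 8 7 4 0 1 10 3]
After op 2 (in_shuffle): [7 5 4 2 0 6 1 9 10 11 3 8]
After op 3 (cut(2)): [4 2 0 6 1 9 10 11 3 8 7 5]
After op 4 (out_shuffle): [4 10 2 11 0 3 6 8 1 7 9 5]
After op 5 (out_shuffle): [4 6 10 8 2 1 11 7 0 9 3 5]
Card 7 is at position 7.

Answer: 7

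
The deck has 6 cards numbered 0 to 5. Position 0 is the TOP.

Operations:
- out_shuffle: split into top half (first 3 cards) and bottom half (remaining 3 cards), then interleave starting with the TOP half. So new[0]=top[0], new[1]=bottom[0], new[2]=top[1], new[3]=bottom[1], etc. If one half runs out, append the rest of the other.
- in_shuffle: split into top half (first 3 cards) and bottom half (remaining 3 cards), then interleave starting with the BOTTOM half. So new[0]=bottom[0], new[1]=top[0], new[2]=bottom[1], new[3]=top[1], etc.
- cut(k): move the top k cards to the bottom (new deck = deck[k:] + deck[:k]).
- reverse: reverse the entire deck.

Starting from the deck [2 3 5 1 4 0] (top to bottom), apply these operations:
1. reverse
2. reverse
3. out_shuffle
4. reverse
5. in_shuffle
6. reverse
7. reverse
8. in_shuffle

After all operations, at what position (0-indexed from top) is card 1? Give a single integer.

Answer: 5

Derivation:
After op 1 (reverse): [0 4 1 5 3 2]
After op 2 (reverse): [2 3 5 1 4 0]
After op 3 (out_shuffle): [2 1 3 4 5 0]
After op 4 (reverse): [0 5 4 3 1 2]
After op 5 (in_shuffle): [3 0 1 5 2 4]
After op 6 (reverse): [4 2 5 1 0 3]
After op 7 (reverse): [3 0 1 5 2 4]
After op 8 (in_shuffle): [5 3 2 0 4 1]
Card 1 is at position 5.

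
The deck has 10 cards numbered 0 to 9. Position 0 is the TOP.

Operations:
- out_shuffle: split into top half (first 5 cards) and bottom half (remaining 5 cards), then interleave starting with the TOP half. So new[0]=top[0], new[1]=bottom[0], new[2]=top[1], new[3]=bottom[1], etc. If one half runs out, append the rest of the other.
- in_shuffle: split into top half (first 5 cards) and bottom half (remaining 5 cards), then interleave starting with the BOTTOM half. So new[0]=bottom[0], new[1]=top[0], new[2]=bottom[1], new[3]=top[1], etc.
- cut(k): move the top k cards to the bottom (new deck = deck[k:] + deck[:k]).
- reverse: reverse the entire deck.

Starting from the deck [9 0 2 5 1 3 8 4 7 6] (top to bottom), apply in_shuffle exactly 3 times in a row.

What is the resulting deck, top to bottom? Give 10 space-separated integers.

Answer: 8 2 6 3 0 7 1 9 4 5

Derivation:
After op 1 (in_shuffle): [3 9 8 0 4 2 7 5 6 1]
After op 2 (in_shuffle): [2 3 7 9 5 8 6 0 1 4]
After op 3 (in_shuffle): [8 2 6 3 0 7 1 9 4 5]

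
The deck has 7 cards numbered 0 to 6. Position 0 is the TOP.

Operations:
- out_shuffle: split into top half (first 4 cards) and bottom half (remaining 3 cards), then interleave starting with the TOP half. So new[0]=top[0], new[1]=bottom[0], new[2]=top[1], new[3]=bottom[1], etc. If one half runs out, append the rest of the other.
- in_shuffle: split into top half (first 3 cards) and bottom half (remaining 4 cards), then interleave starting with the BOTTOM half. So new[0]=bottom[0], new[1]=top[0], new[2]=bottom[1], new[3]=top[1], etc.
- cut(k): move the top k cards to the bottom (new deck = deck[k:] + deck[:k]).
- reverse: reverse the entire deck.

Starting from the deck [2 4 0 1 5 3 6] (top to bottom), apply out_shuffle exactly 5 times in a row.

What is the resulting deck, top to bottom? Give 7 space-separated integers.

After op 1 (out_shuffle): [2 5 4 3 0 6 1]
After op 2 (out_shuffle): [2 0 5 6 4 1 3]
After op 3 (out_shuffle): [2 4 0 1 5 3 6]
After op 4 (out_shuffle): [2 5 4 3 0 6 1]
After op 5 (out_shuffle): [2 0 5 6 4 1 3]

Answer: 2 0 5 6 4 1 3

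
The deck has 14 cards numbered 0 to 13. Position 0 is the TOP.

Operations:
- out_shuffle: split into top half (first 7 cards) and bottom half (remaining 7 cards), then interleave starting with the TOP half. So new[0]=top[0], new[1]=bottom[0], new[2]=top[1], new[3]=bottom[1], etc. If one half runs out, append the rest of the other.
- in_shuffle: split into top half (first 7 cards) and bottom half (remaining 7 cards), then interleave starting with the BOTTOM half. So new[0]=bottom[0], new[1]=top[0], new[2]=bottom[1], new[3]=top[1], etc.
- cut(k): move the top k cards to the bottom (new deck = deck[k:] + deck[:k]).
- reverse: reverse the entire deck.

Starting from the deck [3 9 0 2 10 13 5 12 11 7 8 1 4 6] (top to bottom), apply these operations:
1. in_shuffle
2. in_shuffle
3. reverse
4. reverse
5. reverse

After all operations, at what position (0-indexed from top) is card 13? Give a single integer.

Answer: 5

Derivation:
After op 1 (in_shuffle): [12 3 11 9 7 0 8 2 1 10 4 13 6 5]
After op 2 (in_shuffle): [2 12 1 3 10 11 4 9 13 7 6 0 5 8]
After op 3 (reverse): [8 5 0 6 7 13 9 4 11 10 3 1 12 2]
After op 4 (reverse): [2 12 1 3 10 11 4 9 13 7 6 0 5 8]
After op 5 (reverse): [8 5 0 6 7 13 9 4 11 10 3 1 12 2]
Card 13 is at position 5.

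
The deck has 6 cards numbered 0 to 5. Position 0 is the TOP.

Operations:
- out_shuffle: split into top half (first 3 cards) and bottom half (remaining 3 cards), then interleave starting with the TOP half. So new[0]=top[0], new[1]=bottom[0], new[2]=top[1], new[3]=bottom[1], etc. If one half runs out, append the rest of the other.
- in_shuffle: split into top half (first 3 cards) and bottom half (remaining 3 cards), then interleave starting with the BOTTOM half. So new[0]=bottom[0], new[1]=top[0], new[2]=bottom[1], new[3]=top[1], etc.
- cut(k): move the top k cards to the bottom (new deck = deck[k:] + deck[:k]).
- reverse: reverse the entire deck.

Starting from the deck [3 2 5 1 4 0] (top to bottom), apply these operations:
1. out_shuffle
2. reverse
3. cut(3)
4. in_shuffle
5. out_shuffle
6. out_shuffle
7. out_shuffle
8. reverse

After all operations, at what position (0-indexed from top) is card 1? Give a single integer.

After op 1 (out_shuffle): [3 1 2 4 5 0]
After op 2 (reverse): [0 5 4 2 1 3]
After op 3 (cut(3)): [2 1 3 0 5 4]
After op 4 (in_shuffle): [0 2 5 1 4 3]
After op 5 (out_shuffle): [0 1 2 4 5 3]
After op 6 (out_shuffle): [0 4 1 5 2 3]
After op 7 (out_shuffle): [0 5 4 2 1 3]
After op 8 (reverse): [3 1 2 4 5 0]
Card 1 is at position 1.

Answer: 1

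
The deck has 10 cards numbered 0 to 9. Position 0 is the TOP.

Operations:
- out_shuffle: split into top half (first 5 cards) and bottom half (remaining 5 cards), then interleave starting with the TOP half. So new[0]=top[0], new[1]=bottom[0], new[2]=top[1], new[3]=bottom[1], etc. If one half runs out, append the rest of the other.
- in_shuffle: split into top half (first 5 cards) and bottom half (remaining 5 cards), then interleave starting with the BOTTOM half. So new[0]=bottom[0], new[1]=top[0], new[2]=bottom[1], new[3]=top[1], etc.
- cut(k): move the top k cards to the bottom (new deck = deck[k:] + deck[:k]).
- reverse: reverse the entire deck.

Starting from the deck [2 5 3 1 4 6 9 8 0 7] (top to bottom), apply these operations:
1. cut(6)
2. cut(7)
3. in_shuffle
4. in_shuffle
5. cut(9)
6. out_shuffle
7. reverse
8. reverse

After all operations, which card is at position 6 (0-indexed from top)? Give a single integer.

Answer: 5

Derivation:
After op 1 (cut(6)): [9 8 0 7 2 5 3 1 4 6]
After op 2 (cut(7)): [1 4 6 9 8 0 7 2 5 3]
After op 3 (in_shuffle): [0 1 7 4 2 6 5 9 3 8]
After op 4 (in_shuffle): [6 0 5 1 9 7 3 4 8 2]
After op 5 (cut(9)): [2 6 0 5 1 9 7 3 4 8]
After op 6 (out_shuffle): [2 9 6 7 0 3 5 4 1 8]
After op 7 (reverse): [8 1 4 5 3 0 7 6 9 2]
After op 8 (reverse): [2 9 6 7 0 3 5 4 1 8]
Position 6: card 5.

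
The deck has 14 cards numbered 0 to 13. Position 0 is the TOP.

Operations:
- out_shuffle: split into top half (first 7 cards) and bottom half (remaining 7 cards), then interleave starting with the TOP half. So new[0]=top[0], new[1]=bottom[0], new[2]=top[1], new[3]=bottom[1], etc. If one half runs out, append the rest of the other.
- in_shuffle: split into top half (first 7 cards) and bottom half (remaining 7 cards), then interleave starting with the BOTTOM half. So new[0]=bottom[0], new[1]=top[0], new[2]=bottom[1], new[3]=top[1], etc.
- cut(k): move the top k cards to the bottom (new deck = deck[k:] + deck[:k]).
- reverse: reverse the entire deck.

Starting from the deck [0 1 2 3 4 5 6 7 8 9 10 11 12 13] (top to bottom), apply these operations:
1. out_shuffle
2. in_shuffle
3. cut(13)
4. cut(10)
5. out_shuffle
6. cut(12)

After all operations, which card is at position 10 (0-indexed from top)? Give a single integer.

Answer: 3

Derivation:
After op 1 (out_shuffle): [0 7 1 8 2 9 3 10 4 11 5 12 6 13]
After op 2 (in_shuffle): [10 0 4 7 11 1 5 8 12 2 6 9 13 3]
After op 3 (cut(13)): [3 10 0 4 7 11 1 5 8 12 2 6 9 13]
After op 4 (cut(10)): [2 6 9 13 3 10 0 4 7 11 1 5 8 12]
After op 5 (out_shuffle): [2 4 6 7 9 11 13 1 3 5 10 8 0 12]
After op 6 (cut(12)): [0 12 2 4 6 7 9 11 13 1 3 5 10 8]
Position 10: card 3.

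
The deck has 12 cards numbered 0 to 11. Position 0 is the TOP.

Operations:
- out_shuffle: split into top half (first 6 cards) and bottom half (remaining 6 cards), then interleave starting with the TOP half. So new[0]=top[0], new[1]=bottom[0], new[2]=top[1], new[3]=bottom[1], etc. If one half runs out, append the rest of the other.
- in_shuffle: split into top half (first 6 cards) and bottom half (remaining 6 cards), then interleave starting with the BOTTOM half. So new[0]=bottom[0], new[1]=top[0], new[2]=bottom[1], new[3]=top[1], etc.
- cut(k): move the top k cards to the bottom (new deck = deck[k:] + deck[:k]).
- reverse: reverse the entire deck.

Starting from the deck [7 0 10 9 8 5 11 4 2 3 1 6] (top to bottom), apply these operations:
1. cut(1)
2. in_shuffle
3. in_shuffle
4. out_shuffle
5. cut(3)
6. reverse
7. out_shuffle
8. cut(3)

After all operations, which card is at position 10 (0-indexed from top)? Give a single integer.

After op 1 (cut(1)): [0 10 9 8 5 11 4 2 3 1 6 7]
After op 2 (in_shuffle): [4 0 2 10 3 9 1 8 6 5 7 11]
After op 3 (in_shuffle): [1 4 8 0 6 2 5 10 7 3 11 9]
After op 4 (out_shuffle): [1 5 4 10 8 7 0 3 6 11 2 9]
After op 5 (cut(3)): [10 8 7 0 3 6 11 2 9 1 5 4]
After op 6 (reverse): [4 5 1 9 2 11 6 3 0 7 8 10]
After op 7 (out_shuffle): [4 6 5 3 1 0 9 7 2 8 11 10]
After op 8 (cut(3)): [3 1 0 9 7 2 8 11 10 4 6 5]
Position 10: card 6.

Answer: 6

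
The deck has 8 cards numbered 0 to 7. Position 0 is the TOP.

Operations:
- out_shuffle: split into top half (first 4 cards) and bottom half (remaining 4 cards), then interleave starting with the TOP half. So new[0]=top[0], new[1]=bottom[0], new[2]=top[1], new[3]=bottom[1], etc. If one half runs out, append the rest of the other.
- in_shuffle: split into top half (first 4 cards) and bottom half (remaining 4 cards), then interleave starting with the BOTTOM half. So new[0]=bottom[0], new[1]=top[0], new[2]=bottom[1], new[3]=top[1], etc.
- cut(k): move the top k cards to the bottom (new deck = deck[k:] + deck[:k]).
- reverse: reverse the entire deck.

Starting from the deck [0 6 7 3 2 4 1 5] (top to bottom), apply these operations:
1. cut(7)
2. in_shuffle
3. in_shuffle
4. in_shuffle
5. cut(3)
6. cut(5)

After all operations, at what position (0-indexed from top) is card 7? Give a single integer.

Answer: 4

Derivation:
After op 1 (cut(7)): [5 0 6 7 3 2 4 1]
After op 2 (in_shuffle): [3 5 2 0 4 6 1 7]
After op 3 (in_shuffle): [4 3 6 5 1 2 7 0]
After op 4 (in_shuffle): [1 4 2 3 7 6 0 5]
After op 5 (cut(3)): [3 7 6 0 5 1 4 2]
After op 6 (cut(5)): [1 4 2 3 7 6 0 5]
Card 7 is at position 4.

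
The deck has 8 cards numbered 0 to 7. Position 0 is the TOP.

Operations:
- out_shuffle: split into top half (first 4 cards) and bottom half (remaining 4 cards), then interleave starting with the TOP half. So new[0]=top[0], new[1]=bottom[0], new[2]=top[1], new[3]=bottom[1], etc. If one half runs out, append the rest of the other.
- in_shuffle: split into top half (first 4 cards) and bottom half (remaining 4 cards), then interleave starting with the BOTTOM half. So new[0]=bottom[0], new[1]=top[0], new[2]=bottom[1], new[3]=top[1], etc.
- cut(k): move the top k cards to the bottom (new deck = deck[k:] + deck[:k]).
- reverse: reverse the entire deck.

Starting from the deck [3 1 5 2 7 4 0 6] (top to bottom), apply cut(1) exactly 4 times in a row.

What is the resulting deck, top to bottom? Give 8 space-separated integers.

Answer: 7 4 0 6 3 1 5 2

Derivation:
After op 1 (cut(1)): [1 5 2 7 4 0 6 3]
After op 2 (cut(1)): [5 2 7 4 0 6 3 1]
After op 3 (cut(1)): [2 7 4 0 6 3 1 5]
After op 4 (cut(1)): [7 4 0 6 3 1 5 2]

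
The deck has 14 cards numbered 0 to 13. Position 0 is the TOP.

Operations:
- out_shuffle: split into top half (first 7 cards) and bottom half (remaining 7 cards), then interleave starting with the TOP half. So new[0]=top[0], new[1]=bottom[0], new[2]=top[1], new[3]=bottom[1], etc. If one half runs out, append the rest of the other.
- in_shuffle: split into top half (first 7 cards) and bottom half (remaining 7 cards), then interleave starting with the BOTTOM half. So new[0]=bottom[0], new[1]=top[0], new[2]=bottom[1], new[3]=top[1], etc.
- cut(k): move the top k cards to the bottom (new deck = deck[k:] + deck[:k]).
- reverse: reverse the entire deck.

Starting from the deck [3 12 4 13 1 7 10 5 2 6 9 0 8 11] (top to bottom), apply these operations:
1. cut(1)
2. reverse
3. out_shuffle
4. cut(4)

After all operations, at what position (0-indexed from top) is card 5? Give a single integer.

After op 1 (cut(1)): [12 4 13 1 7 10 5 2 6 9 0 8 11 3]
After op 2 (reverse): [3 11 8 0 9 6 2 5 10 7 1 13 4 12]
After op 3 (out_shuffle): [3 5 11 10 8 7 0 1 9 13 6 4 2 12]
After op 4 (cut(4)): [8 7 0 1 9 13 6 4 2 12 3 5 11 10]
Card 5 is at position 11.

Answer: 11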